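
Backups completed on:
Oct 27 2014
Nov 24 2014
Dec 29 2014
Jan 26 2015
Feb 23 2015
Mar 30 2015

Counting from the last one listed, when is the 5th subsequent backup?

Aug 31 2015

These are Mondays with 28, 35, 28, 28, 35-day gaps.
Each is the final Monday of its month — Dec 29 2014 is past the 28th, so '4th Monday' doesn't fit.
April 2015 ends with Monday Apr 27 2015.
May 2015 ends with Monday May 25 2015.
Last Monday of June 2015: Jun 29 2015.
Last Monday of July 2015: Jul 27 2015.
August 2015 ends with Monday Aug 31 2015.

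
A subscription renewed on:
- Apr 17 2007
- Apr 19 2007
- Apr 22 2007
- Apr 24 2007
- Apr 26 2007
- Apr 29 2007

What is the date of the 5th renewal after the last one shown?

May 10 2007

The gap pattern 2, 3, 2, 2, 3 repeats every 3 events.
These are the Tuesdays, Thursdays and Sundays of each week.
The following Tuesday is May 1 2007.
The following Thursday is May 3 2007.
The following Sunday is May 6 2007.
Next Tuesday: May 8 2007.
Next Thursday: May 10 2007.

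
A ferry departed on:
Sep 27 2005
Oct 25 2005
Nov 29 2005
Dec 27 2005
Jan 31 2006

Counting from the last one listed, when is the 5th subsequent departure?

Jun 27 2006

These are Tuesdays with 28, 35, 28, 35-day gaps.
Each is the final Tuesday of its month — Nov 29 2005 is past the 28th, so '4th Tuesday' doesn't fit.
Last Tuesday of February 2006: Feb 28 2006.
March 2006 ends with Tuesday Mar 28 2006.
April 2006 ends with Tuesday Apr 25 2006.
May 2006 ends with Tuesday May 30 2006.
Last Tuesday of June 2006: Jun 27 2006.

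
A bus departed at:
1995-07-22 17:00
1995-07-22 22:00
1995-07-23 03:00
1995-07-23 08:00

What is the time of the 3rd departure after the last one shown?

1995-07-23 23:00

Gaps: 5, 5, 5 hours — each event is 5 hours after the previous one.
1995-07-23 08:00 + 5 h = 1995-07-23 13:00.
1995-07-23 13:00 + 5 h = 1995-07-23 18:00.
1995-07-23 18:00 + 5 h = 1995-07-23 23:00.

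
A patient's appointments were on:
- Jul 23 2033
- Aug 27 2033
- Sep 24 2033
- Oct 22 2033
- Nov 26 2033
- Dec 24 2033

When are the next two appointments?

Jan 28 2034, Feb 25 2034

All dates are Saturdays, 35, 28, 28, 35, 28 days apart.
Specifically, the 4th Saturday of each month.
4th Saturday of January 2034: Jan 28 2034.
February 2034 — 4th Saturday is Feb 25 2034.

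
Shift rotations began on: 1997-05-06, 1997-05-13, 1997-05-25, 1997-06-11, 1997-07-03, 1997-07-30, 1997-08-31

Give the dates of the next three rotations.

1997-10-07, 1997-11-18, 1998-01-04

Gaps: 7, 12, 17, 22, 27, 32 days — each gap is 5 larger than the previous one.
Next gap: 37 days. 1997-08-31 + 37 days = 1997-10-07.
Next gap: 42 days. 1997-10-07 + 42 days = 1997-11-18.
Next gap: 47 days. 1997-11-18 + 47 days = 1998-01-04.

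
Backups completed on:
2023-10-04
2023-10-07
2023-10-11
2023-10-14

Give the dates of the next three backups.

2023-10-18, 2023-10-21, 2023-10-25

The gap pattern 3, 4, 3 repeats every 2 events.
These are the Wednesdays and Saturdays of each week.
Next Wednesday: 2023-10-18.
The following Saturday is 2023-10-21.
Next Wednesday: 2023-10-25.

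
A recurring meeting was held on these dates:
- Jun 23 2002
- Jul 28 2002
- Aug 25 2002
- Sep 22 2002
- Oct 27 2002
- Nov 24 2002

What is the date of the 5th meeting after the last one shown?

Apr 27 2003

All dates are Sundays, 35, 28, 28, 35, 28 days apart.
Specifically, the 4th Sunday of each month.
December 2002 — 4th Sunday is Dec 22 2002.
January 2003 — 4th Sunday is Jan 26 2003.
4th Sunday of February 2003: Feb 23 2003.
March 2003 — 4th Sunday is Mar 23 2003.
4th Sunday of April 2003: Apr 27 2003.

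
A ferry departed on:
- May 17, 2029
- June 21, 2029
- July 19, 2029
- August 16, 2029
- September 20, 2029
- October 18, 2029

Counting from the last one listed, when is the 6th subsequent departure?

April 18, 2030

Gaps: 35, 28, 28, 35, 28 days — a mix of 28 and 35. Every date is a Thursday.
Each is the 3rd Thursday of its month.
3rd Thursday of November 2029: November 15, 2029.
December 2029 — 3rd Thursday is December 20, 2029.
January 2030 — 3rd Thursday is January 17, 2030.
February 2030 — 3rd Thursday is February 21, 2030.
3rd Thursday of March 2030: March 21, 2030.
3rd Thursday of April 2030: April 18, 2030.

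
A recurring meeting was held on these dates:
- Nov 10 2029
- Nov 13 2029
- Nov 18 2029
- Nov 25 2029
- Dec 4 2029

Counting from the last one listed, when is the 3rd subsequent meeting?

Jan 12 2030

The spacing grows by 2 each time: 3, 5, 7, 9 days.
Next gap: 11 days. Dec 4 2029 + 11 days = Dec 15 2029.
Next gap: 13 days. Dec 15 2029 + 13 days = Dec 28 2029.
Next gap: 15 days. Dec 28 2029 + 15 days = Jan 12 2030.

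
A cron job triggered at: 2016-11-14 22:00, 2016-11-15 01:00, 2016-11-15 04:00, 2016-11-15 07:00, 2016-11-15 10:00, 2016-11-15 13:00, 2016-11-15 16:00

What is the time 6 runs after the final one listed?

Spacing: 3, 3, 3, 3, 3, 3 h — constant 3 h.
2016-11-15 16:00 + 3 h = 2016-11-15 19:00.
2016-11-15 19:00 + 3 h = 2016-11-15 22:00.
2016-11-15 22:00 + 3 h = 2016-11-16 01:00.
2016-11-16 01:00 + 3 h = 2016-11-16 04:00.
2016-11-16 04:00 + 3 h = 2016-11-16 07:00.
2016-11-16 07:00 + 3 h = 2016-11-16 10:00.

2016-11-16 10:00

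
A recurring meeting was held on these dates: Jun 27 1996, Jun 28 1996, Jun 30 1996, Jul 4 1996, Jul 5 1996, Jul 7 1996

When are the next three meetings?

Jul 11 1996, Jul 12 1996, Jul 14 1996

The gap pattern 1, 2, 4, 1, 2 repeats every 3 events.
These are the Thursdays, Fridays and Sundays of each week.
The following Thursday is Jul 11 1996.
The following Friday is Jul 12 1996.
Next Sunday: Jul 14 1996.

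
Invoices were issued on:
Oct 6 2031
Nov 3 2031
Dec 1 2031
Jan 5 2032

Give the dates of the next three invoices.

All dates are Mondays, 28, 28, 35 days apart.
Specifically, the 1st Monday of each month.
February 2032 — 1st Monday is Feb 2 2032.
March 2032 — 1st Monday is Mar 1 2032.
April 2032 — 1st Monday is Apr 5 2032.

Feb 2 2032, Mar 1 2032, Apr 5 2032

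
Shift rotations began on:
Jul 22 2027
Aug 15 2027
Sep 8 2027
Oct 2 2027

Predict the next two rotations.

Every event comes 24 days after the last (24, 24, 24).
Oct 2 2027 + 24 days = Oct 26 2027.
Oct 26 2027 + 24 days = Nov 19 2027.

Oct 26 2027, Nov 19 2027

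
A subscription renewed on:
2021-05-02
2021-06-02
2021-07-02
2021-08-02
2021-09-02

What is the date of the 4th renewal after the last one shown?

The day-of-month is always 2 (31, 30, 31, 31 days between events).
So this recurs on the 2nd of each month.
Next: October 2021 → 2021-10-02.
November 2021: 2021-11-02.
December 2021: 2021-12-02.
January 2022: 2022-01-02.

2022-01-02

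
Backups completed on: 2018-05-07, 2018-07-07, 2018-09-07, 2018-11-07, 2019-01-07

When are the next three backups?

2019-03-07, 2019-05-07, 2019-07-07

The day-of-month is always 7 (61, 62, 61, 61 days between events).
So this recurs on the 7th of every 2 months.
Next: March 2019 → 2019-03-07.
May 2019: 2019-05-07.
July 2019: 2019-07-07.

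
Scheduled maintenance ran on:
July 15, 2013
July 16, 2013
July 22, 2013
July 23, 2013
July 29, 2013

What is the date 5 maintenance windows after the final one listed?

Every event lands on a Monday or Tuesday (gaps cycle 1, 6, 1, 6).
So the schedule is: every Monday and Tuesday.
The following Tuesday is July 30, 2013.
Next Monday: August 5, 2013.
Next Tuesday: August 6, 2013.
Next Monday: August 12, 2013.
The following Tuesday is August 13, 2013.

August 13, 2013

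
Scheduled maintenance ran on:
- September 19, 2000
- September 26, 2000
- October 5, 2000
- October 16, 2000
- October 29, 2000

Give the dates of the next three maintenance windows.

The spacing grows by 2 each time: 7, 9, 11, 13 days.
Next gap: 15 days. October 29, 2000 + 15 days = November 13, 2000.
Next gap: 17 days. November 13, 2000 + 17 days = November 30, 2000.
Next gap: 19 days. November 30, 2000 + 19 days = December 19, 2000.

November 13, 2000; November 30, 2000; December 19, 2000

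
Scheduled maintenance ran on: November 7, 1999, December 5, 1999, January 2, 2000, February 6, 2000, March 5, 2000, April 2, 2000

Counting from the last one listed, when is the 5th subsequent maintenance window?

These are Sundays at 28- or 35-day spacing (28, 28, 35, 28, 28).
The pattern: 1st Sunday of the month.
1st Sunday of May 2000: May 7, 2000.
1st Sunday of June 2000: June 4, 2000.
July 2000 — 1st Sunday is July 2, 2000.
August 2000 — 1st Sunday is August 6, 2000.
1st Sunday of September 2000: September 3, 2000.

September 3, 2000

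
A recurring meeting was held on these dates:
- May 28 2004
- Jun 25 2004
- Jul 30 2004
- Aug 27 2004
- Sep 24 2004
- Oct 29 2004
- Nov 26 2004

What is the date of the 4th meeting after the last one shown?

Mar 25 2005

Every date is a Friday; gaps 28, 35, 28, 28, 35, 28 days.
Each is the last Friday of its month (at least one falls on the 29th or later, ruling out '4th Friday').
December 2004 ends with Friday Dec 31 2004.
Last Friday of January 2005: Jan 28 2005.
February 2005 ends with Friday Feb 25 2005.
March 2005 ends with Friday Mar 25 2005.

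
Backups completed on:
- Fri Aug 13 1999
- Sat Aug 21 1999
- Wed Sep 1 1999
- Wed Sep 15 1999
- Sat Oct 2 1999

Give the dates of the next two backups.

The spacing grows by 3 each time: 8, 11, 14, 17 days.
Next gap: 20 days. Sat Oct 2 1999 + 20 days = Fri Oct 22 1999.
Next gap: 23 days. Fri Oct 22 1999 + 23 days = Sun Nov 14 1999.

Fri Oct 22 1999, Sun Nov 14 1999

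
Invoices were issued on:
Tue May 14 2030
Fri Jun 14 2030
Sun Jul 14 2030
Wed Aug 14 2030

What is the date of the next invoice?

Each date is the 14th; the gaps (31, 30, 31) track the month lengths.
The rule is the 14th of each month.
Next: September 2030 → Sat Sep 14 2030.

Sat Sep 14 2030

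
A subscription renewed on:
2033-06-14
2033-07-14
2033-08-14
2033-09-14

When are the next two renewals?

2033-10-14, 2033-11-14

Gaps: 30, 31, 31 days — not constant. Every event is on the 14th of the month.
Pattern: the 14th of each month.
Next: October 2033 → 2033-10-14.
Next: November 2033 → 2033-11-14.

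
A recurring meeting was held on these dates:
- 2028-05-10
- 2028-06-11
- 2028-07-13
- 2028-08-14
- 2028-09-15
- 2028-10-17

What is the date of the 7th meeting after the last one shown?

Gaps between consecutive events: 32, 32, 32, 32, 32 days — a constant 32-day interval.
2028-10-17 + 32 days = 2028-11-18.
2028-11-18 + 32 days = 2028-12-20.
2028-12-20 + 32 days = 2029-01-21.
2029-01-21 + 32 days = 2029-02-22.
2029-02-22 + 32 days = 2029-03-26.
2029-03-26 + 32 days = 2029-04-27.
2029-04-27 + 32 days = 2029-05-29.

2029-05-29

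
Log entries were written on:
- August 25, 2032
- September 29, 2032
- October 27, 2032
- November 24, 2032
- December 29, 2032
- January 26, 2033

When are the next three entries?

These are Wednesdays with 35, 28, 28, 35, 28-day gaps.
Each is the final Wednesday of its month — September 29, 2032 is past the 28th, so '4th Wednesday' doesn't fit.
Last Wednesday of February 2033: February 23, 2033.
March 2033 ends with Wednesday March 30, 2033.
Last Wednesday of April 2033: April 27, 2033.

February 23, 2033; March 30, 2033; April 27, 2033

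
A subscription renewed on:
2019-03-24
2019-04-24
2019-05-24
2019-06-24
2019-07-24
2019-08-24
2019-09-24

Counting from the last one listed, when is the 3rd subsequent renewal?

Each date is the 24th; the gaps (31, 30, 31, 30, 31, 31) track the month lengths.
The rule is the 24th of each month.
October 2019: 2019-10-24.
Next: November 2019 → 2019-11-24.
December 2019: 2019-12-24.

2019-12-24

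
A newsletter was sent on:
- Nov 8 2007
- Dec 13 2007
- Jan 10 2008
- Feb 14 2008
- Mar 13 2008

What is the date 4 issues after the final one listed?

Jul 10 2008

All dates are Thursdays, 35, 28, 35, 28 days apart.
Specifically, the 2nd Thursday of each month.
2nd Thursday of April 2008: Apr 10 2008.
2nd Thursday of May 2008: May 8 2008.
June 2008 — 2nd Thursday is Jun 12 2008.
2nd Thursday of July 2008: Jul 10 2008.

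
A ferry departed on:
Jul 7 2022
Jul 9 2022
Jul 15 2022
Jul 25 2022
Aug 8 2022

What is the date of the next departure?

Aug 26 2022

Gaps: 2, 6, 10, 14 days — each gap is 4 larger than the previous one.
Next gap: 18 days. Aug 8 2022 + 18 days = Aug 26 2022.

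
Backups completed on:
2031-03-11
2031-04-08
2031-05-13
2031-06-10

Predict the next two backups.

These are Tuesdays at 28- or 35-day spacing (28, 35, 28).
The pattern: 2nd Tuesday of the month.
July 2031 — 2nd Tuesday is 2031-07-08.
August 2031 — 2nd Tuesday is 2031-08-12.

2031-07-08, 2031-08-12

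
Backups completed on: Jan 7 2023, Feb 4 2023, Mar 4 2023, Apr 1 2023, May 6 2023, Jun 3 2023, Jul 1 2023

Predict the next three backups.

Aug 5 2023, Sep 2 2023, Oct 7 2023

These are Saturdays at 28- or 35-day spacing (28, 28, 28, 35, 28, 28).
The pattern: 1st Saturday of the month.
1st Saturday of August 2023: Aug 5 2023.
September 2023 — 1st Saturday is Sep 2 2023.
1st Saturday of October 2023: Oct 7 2023.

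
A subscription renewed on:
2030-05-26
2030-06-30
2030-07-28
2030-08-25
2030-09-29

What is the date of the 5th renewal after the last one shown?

Every date is a Sunday; gaps 35, 28, 28, 35 days.
Each is the last Sunday of its month (at least one falls on the 29th or later, ruling out '4th Sunday').
Last Sunday of October 2030: 2030-10-27.
November 2030 ends with Sunday 2030-11-24.
Last Sunday of December 2030: 2030-12-29.
Last Sunday of January 2031: 2031-01-26.
February 2031 ends with Sunday 2031-02-23.

2031-02-23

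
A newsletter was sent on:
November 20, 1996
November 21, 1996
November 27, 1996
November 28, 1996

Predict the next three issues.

December 4, 1996; December 5, 1996; December 11, 1996

The gap pattern 1, 6, 1 repeats every 2 events.
These are the Wednesdays and Thursdays of each week.
Next Wednesday: December 4, 1996.
The following Thursday is December 5, 1996.
The following Wednesday is December 11, 1996.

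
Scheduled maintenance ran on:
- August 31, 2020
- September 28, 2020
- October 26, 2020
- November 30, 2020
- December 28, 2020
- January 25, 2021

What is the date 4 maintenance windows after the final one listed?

May 31, 2021

Every date is a Monday; gaps 28, 28, 35, 28, 28 days.
Each is the last Monday of its month (at least one falls on the 29th or later, ruling out '4th Monday').
Last Monday of February 2021: February 22, 2021.
Last Monday of March 2021: March 29, 2021.
April 2021 ends with Monday April 26, 2021.
May 2021 ends with Monday May 31, 2021.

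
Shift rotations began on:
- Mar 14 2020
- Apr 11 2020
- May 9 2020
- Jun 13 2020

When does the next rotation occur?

Jul 11 2020

These are Saturdays at 28- or 35-day spacing (28, 28, 35).
The pattern: 2nd Saturday of the month.
2nd Saturday of July 2020: Jul 11 2020.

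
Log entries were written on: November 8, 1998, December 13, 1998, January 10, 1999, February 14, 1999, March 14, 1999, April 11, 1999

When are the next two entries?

May 9, 1999; June 13, 1999

These are Sundays at 28- or 35-day spacing (35, 28, 35, 28, 28).
The pattern: 2nd Sunday of the month.
May 1999 — 2nd Sunday is May 9, 1999.
June 1999 — 2nd Sunday is June 13, 1999.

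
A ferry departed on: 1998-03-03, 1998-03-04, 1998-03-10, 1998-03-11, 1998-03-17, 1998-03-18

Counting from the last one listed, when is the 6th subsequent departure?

Every event lands on a Tuesday or Wednesday (gaps cycle 1, 6, 1, 6, 1).
So the schedule is: every Tuesday and Wednesday.
Next Tuesday: 1998-03-24.
The following Wednesday is 1998-03-25.
Next Tuesday: 1998-03-31.
The following Wednesday is 1998-04-01.
The following Tuesday is 1998-04-07.
Next Wednesday: 1998-04-08.

1998-04-08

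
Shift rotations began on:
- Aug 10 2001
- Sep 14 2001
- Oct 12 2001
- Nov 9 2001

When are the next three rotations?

Dec 14 2001, Jan 11 2002, Feb 8 2002

These are Fridays at 28- or 35-day spacing (35, 28, 28).
The pattern: 2nd Friday of the month.
2nd Friday of December 2001: Dec 14 2001.
2nd Friday of January 2002: Jan 11 2002.
2nd Friday of February 2002: Feb 8 2002.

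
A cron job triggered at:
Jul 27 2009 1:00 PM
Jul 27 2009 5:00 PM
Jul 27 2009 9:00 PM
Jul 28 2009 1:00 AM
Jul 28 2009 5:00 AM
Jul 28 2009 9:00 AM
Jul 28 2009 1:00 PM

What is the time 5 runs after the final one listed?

Jul 29 2009 9:00 AM

Spacing: 4, 4, 4, 4, 4, 4 h — constant 4 h.
Jul 28 2009 1:00 PM + 4 h = Jul 28 2009 5:00 PM.
Jul 28 2009 5:00 PM + 4 h = Jul 28 2009 9:00 PM.
Jul 28 2009 9:00 PM + 4 h = Jul 29 2009 1:00 AM.
Jul 29 2009 1:00 AM + 4 h = Jul 29 2009 5:00 AM.
Jul 29 2009 5:00 AM + 4 h = Jul 29 2009 9:00 AM.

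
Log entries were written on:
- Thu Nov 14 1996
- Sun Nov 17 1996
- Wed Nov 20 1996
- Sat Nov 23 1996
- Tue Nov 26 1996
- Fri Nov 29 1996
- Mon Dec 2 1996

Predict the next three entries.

Thu Dec 5 1996, Sun Dec 8 1996, Wed Dec 11 1996

Gaps between consecutive events: 3, 3, 3, 3, 3, 3 days — a constant 3-day interval.
Mon Dec 2 1996 + 3 days = Thu Dec 5 1996.
Thu Dec 5 1996 + 3 days = Sun Dec 8 1996.
Sun Dec 8 1996 + 3 days = Wed Dec 11 1996.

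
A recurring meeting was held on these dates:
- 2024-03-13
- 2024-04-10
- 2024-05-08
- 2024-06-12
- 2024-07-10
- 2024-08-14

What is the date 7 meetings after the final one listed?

2025-03-12

These are Wednesdays at 28- or 35-day spacing (28, 28, 35, 28, 35).
The pattern: 2nd Wednesday of the month.
September 2024 — 2nd Wednesday is 2024-09-11.
2nd Wednesday of October 2024: 2024-10-09.
November 2024 — 2nd Wednesday is 2024-11-13.
2nd Wednesday of December 2024: 2024-12-11.
2nd Wednesday of January 2025: 2025-01-08.
February 2025 — 2nd Wednesday is 2025-02-12.
March 2025 — 2nd Wednesday is 2025-03-12.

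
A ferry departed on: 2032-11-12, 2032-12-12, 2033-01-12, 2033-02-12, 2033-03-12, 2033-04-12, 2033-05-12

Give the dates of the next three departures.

The day-of-month is always 12 (30, 31, 31, 28, 31, 30 days between events).
So this recurs on the 12th of each month.
Next: June 2033 → 2033-06-12.
Next: July 2033 → 2033-07-12.
August 2033: 2033-08-12.

2033-06-12, 2033-07-12, 2033-08-12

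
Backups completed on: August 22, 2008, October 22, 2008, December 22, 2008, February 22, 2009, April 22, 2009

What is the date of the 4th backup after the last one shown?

December 22, 2009

Each date is the 22nd; the gaps (61, 61, 62, 59) track the month lengths.
The rule is the 22nd of every 2 months.
June 2009: June 22, 2009.
August 2009: August 22, 2009.
Next: October 2009 → October 22, 2009.
December 2009: December 22, 2009.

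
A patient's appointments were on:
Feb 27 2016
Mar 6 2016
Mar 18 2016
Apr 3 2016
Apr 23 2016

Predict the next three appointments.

Intervals are 8, 12, 16, 20 days — an arithmetic progression with common difference 4.
Next gap: 24 days. Apr 23 2016 + 24 days = May 17 2016.
Next gap: 28 days. May 17 2016 + 28 days = Jun 14 2016.
Next gap: 32 days. Jun 14 2016 + 32 days = Jul 16 2016.

May 17 2016, Jun 14 2016, Jul 16 2016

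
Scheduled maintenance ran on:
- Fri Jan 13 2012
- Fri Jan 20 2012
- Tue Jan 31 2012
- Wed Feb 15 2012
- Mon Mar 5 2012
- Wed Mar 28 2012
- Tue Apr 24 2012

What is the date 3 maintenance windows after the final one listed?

Tue Aug 7 2012

Gaps: 7, 11, 15, 19, 23, 27 days — each gap is 4 larger than the previous one.
Next gap: 31 days. Tue Apr 24 2012 + 31 days = Fri May 25 2012.
Next gap: 35 days. Fri May 25 2012 + 35 days = Fri Jun 29 2012.
Next gap: 39 days. Fri Jun 29 2012 + 39 days = Tue Aug 7 2012.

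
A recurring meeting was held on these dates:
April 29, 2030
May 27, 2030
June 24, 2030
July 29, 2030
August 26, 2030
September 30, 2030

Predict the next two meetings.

All Mondays; the gaps (28, 28, 35, 28, 35) vary with month length.
This is the last Monday of each month.
Last Monday of October 2030: October 28, 2030.
Last Monday of November 2030: November 25, 2030.

October 28, 2030; November 25, 2030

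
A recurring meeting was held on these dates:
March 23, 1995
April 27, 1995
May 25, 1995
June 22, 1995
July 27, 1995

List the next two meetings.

August 24, 1995; September 28, 1995

All dates are Thursdays, 35, 28, 28, 35 days apart.
Specifically, the 4th Thursday of each month.
August 1995 — 4th Thursday is August 24, 1995.
September 1995 — 4th Thursday is September 28, 1995.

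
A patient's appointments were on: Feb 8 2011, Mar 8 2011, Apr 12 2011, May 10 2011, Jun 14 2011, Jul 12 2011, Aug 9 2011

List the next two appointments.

Sep 13 2011, Oct 11 2011

These are Tuesdays at 28- or 35-day spacing (28, 35, 28, 35, 28, 28).
The pattern: 2nd Tuesday of the month.
September 2011 — 2nd Tuesday is Sep 13 2011.
October 2011 — 2nd Tuesday is Oct 11 2011.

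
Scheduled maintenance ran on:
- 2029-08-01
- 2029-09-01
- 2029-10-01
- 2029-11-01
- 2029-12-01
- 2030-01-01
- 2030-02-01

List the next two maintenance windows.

2030-03-01, 2030-04-01

The day-of-month is always 1 (31, 30, 31, 30, 31, 31 days between events).
So this recurs on the 1st of each month.
Next: March 2030 → 2030-03-01.
April 2030: 2030-04-01.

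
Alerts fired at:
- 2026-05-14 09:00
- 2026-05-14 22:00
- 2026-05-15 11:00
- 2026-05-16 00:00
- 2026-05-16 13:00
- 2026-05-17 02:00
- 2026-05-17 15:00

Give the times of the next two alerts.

Gaps: 13, 13, 13, 13, 13, 13 hours — each event is 13 hours after the previous one.
2026-05-17 15:00 + 13 h = 2026-05-18 04:00.
2026-05-18 04:00 + 13 h = 2026-05-18 17:00.

2026-05-18 04:00, 2026-05-18 17:00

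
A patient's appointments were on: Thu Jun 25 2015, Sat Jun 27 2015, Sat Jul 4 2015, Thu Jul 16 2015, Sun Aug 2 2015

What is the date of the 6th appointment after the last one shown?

Thu Feb 25 2016

Intervals are 2, 7, 12, 17 days — an arithmetic progression with common difference 5.
Next gap: 22 days. Sun Aug 2 2015 + 22 days = Mon Aug 24 2015.
Next gap: 27 days. Mon Aug 24 2015 + 27 days = Sun Sep 20 2015.
Next gap: 32 days. Sun Sep 20 2015 + 32 days = Thu Oct 22 2015.
Next gap: 37 days. Thu Oct 22 2015 + 37 days = Sat Nov 28 2015.
Next gap: 42 days. Sat Nov 28 2015 + 42 days = Sat Jan 9 2016.
Next gap: 47 days. Sat Jan 9 2016 + 47 days = Thu Feb 25 2016.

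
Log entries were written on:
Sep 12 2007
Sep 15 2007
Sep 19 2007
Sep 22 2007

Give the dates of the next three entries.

Sep 26 2007, Sep 29 2007, Oct 3 2007

The gap pattern 3, 4, 3 repeats every 2 events.
These are the Wednesdays and Saturdays of each week.
Next Wednesday: Sep 26 2007.
The following Saturday is Sep 29 2007.
Next Wednesday: Oct 3 2007.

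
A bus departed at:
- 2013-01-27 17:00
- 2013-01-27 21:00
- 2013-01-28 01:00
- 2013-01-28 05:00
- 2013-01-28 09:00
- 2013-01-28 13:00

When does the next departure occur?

2013-01-28 17:00

The interval is a steady 4 hours (4, 4, 4, 4, 4).
2013-01-28 13:00 + 4 h = 2013-01-28 17:00.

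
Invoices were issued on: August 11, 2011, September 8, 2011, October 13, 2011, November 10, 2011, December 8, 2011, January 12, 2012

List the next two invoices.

All dates are Thursdays, 28, 35, 28, 28, 35 days apart.
Specifically, the 2nd Thursday of each month.
2nd Thursday of February 2012: February 9, 2012.
2nd Thursday of March 2012: March 8, 2012.

February 9, 2012; March 8, 2012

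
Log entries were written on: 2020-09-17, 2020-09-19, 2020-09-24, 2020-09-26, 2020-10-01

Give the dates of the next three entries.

2020-10-03, 2020-10-08, 2020-10-10

Gaps: 2, 5, 2, 5 days — not constant, but cyclic with period 2.
The events fall on every Thursday and Saturday.
Next Saturday: 2020-10-03.
Next Thursday: 2020-10-08.
Next Saturday: 2020-10-10.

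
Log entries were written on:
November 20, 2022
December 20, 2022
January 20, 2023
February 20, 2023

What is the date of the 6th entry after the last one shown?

August 20, 2023

The day-of-month is always 20 (30, 31, 31 days between events).
So this recurs on the 20th of each month.
March 2023: March 20, 2023.
Next: April 2023 → April 20, 2023.
Next: May 2023 → May 20, 2023.
Next: June 2023 → June 20, 2023.
July 2023: July 20, 2023.
August 2023: August 20, 2023.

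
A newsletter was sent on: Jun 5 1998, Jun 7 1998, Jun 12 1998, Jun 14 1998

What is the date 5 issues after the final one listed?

Gaps: 2, 5, 2 days — not constant, but cyclic with period 2.
The events fall on every Friday and Sunday.
Next Friday: Jun 19 1998.
Next Sunday: Jun 21 1998.
Next Friday: Jun 26 1998.
Next Sunday: Jun 28 1998.
Next Friday: Jul 3 1998.

Jul 3 1998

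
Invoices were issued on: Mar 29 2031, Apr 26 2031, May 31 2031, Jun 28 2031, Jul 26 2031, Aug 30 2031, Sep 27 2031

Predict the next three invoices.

Oct 25 2031, Nov 29 2031, Dec 27 2031

Every date is a Saturday; gaps 28, 35, 28, 28, 35, 28 days.
Each is the last Saturday of its month (at least one falls on the 29th or later, ruling out '4th Saturday').
Last Saturday of October 2031: Oct 25 2031.
Last Saturday of November 2031: Nov 29 2031.
Last Saturday of December 2031: Dec 27 2031.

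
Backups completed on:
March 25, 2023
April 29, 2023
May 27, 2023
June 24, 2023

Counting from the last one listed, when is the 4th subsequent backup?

Every date is a Saturday; gaps 35, 28, 28 days.
Each is the last Saturday of its month (at least one falls on the 29th or later, ruling out '4th Saturday').
Last Saturday of July 2023: July 29, 2023.
Last Saturday of August 2023: August 26, 2023.
September 2023 ends with Saturday September 30, 2023.
Last Saturday of October 2023: October 28, 2023.

October 28, 2023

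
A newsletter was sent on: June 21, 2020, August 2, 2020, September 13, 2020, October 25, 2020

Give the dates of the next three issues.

December 6, 2020; January 17, 2021; February 28, 2021

The spacing is 42, 42, 42 days — always 42 days.
October 25, 2020 + 42 days = December 6, 2020.
December 6, 2020 + 42 days = January 17, 2021.
January 17, 2021 + 42 days = February 28, 2021.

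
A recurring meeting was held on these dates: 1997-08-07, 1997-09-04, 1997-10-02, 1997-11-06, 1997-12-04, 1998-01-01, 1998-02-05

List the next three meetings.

1998-03-05, 1998-04-02, 1998-05-07

All dates are Thursdays, 28, 28, 35, 28, 28, 35 days apart.
Specifically, the 1st Thursday of each month.
March 1998 — 1st Thursday is 1998-03-05.
April 1998 — 1st Thursday is 1998-04-02.
May 1998 — 1st Thursday is 1998-05-07.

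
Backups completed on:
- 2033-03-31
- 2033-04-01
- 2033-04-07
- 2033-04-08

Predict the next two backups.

Every event lands on a Thursday or Friday (gaps cycle 1, 6, 1).
So the schedule is: every Thursday and Friday.
The following Thursday is 2033-04-14.
The following Friday is 2033-04-15.

2033-04-14, 2033-04-15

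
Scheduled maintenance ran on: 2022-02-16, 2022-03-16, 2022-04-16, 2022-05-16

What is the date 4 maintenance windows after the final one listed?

2022-09-16

Each date is the 16th; the gaps (28, 31, 30) track the month lengths.
The rule is the 16th of each month.
June 2022: 2022-06-16.
Next: July 2022 → 2022-07-16.
Next: August 2022 → 2022-08-16.
September 2022: 2022-09-16.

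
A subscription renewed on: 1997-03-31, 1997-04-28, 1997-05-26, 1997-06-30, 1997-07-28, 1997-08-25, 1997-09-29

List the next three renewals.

Every date is a Monday; gaps 28, 28, 35, 28, 28, 35 days.
Each is the last Monday of its month (at least one falls on the 29th or later, ruling out '4th Monday').
Last Monday of October 1997: 1997-10-27.
November 1997 ends with Monday 1997-11-24.
December 1997 ends with Monday 1997-12-29.

1997-10-27, 1997-11-24, 1997-12-29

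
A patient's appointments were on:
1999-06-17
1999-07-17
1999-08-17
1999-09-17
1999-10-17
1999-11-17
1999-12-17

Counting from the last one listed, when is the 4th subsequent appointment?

Each date is the 17th; the gaps (30, 31, 31, 30, 31, 30) track the month lengths.
The rule is the 17th of each month.
Next: January 2000 → 2000-01-17.
February 2000: 2000-02-17.
Next: March 2000 → 2000-03-17.
Next: April 2000 → 2000-04-17.

2000-04-17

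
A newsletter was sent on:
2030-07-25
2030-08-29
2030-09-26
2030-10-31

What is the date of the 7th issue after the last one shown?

All Thursdays; the gaps (35, 28, 35) vary with month length.
This is the last Thursday of each month.
November 2030 ends with Thursday 2030-11-28.
Last Thursday of December 2030: 2030-12-26.
Last Thursday of January 2031: 2031-01-30.
Last Thursday of February 2031: 2031-02-27.
Last Thursday of March 2031: 2031-03-27.
April 2031 ends with Thursday 2031-04-24.
Last Thursday of May 2031: 2031-05-29.

2031-05-29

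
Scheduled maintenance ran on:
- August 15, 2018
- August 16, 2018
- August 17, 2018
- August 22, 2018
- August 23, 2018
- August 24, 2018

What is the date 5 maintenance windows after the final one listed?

September 6, 2018

Gaps: 1, 1, 5, 1, 1 days — not constant, but cyclic with period 3.
The events fall on every Wednesday, Thursday and Friday.
Next Wednesday: August 29, 2018.
Next Thursday: August 30, 2018.
The following Friday is August 31, 2018.
Next Wednesday: September 5, 2018.
Next Thursday: September 6, 2018.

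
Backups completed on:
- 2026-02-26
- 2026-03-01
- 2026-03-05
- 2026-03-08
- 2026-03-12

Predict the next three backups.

2026-03-15, 2026-03-19, 2026-03-22

Every event lands on a Thursday or Sunday (gaps cycle 3, 4, 3, 4).
So the schedule is: every Thursday and Sunday.
The following Sunday is 2026-03-15.
Next Thursday: 2026-03-19.
The following Sunday is 2026-03-22.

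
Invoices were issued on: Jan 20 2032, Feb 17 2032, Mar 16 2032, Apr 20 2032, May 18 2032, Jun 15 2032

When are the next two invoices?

All dates are Tuesdays, 28, 28, 35, 28, 28 days apart.
Specifically, the 3rd Tuesday of each month.
3rd Tuesday of July 2032: Jul 20 2032.
3rd Tuesday of August 2032: Aug 17 2032.

Jul 20 2032, Aug 17 2032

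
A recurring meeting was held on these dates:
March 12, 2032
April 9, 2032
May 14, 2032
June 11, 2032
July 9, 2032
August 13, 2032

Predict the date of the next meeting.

September 10, 2032

Gaps: 28, 35, 28, 28, 35 days — a mix of 28 and 35. Every date is a Friday.
Each is the 2nd Friday of its month.
September 2032 — 2nd Friday is September 10, 2032.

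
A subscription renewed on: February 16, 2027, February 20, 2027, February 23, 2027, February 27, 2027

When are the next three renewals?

The gap pattern 4, 3, 4 repeats every 2 events.
These are the Tuesdays and Saturdays of each week.
Next Tuesday: March 2, 2027.
The following Saturday is March 6, 2027.
The following Tuesday is March 9, 2027.

March 2, 2027; March 6, 2027; March 9, 2027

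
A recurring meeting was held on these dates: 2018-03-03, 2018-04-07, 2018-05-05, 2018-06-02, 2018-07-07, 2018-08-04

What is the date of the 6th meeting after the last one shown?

2019-02-02

All dates are Saturdays, 35, 28, 28, 35, 28 days apart.
Specifically, the 1st Saturday of each month.
1st Saturday of September 2018: 2018-09-01.
1st Saturday of October 2018: 2018-10-06.
November 2018 — 1st Saturday is 2018-11-03.
December 2018 — 1st Saturday is 2018-12-01.
1st Saturday of January 2019: 2019-01-05.
1st Saturday of February 2019: 2019-02-02.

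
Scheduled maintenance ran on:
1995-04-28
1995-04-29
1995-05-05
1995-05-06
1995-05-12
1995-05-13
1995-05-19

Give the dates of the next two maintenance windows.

1995-05-20, 1995-05-26

Gaps: 1, 6, 1, 6, 1, 6 days — not constant, but cyclic with period 2.
The events fall on every Friday and Saturday.
The following Saturday is 1995-05-20.
The following Friday is 1995-05-26.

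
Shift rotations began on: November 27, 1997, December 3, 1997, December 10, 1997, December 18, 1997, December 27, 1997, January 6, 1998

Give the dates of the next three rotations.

January 17, 1998; January 29, 1998; February 11, 1998

The spacing grows by 1 each time: 6, 7, 8, 9, 10 days.
Next gap: 11 days. January 6, 1998 + 11 days = January 17, 1998.
Next gap: 12 days. January 17, 1998 + 12 days = January 29, 1998.
Next gap: 13 days. January 29, 1998 + 13 days = February 11, 1998.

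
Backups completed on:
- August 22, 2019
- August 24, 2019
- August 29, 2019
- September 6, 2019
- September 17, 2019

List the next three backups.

October 1, 2019; October 18, 2019; November 7, 2019

The spacing grows by 3 each time: 2, 5, 8, 11 days.
Next gap: 14 days. September 17, 2019 + 14 days = October 1, 2019.
Next gap: 17 days. October 1, 2019 + 17 days = October 18, 2019.
Next gap: 20 days. October 18, 2019 + 20 days = November 7, 2019.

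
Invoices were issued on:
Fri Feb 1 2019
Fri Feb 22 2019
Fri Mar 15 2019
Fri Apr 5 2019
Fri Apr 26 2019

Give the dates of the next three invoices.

Fri May 17 2019, Fri Jun 7 2019, Fri Jun 28 2019

Gaps between consecutive events: 21, 21, 21, 21 days — a constant 21-day interval.
Fri Apr 26 2019 + 21 days = Fri May 17 2019.
Fri May 17 2019 + 21 days = Fri Jun 7 2019.
Fri Jun 7 2019 + 21 days = Fri Jun 28 2019.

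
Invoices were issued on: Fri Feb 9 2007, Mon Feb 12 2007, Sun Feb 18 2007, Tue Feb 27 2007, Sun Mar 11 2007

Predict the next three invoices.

Mon Mar 26 2007, Fri Apr 13 2007, Fri May 4 2007

Gaps: 3, 6, 9, 12 days — each gap is 3 larger than the previous one.
Next gap: 15 days. Sun Mar 11 2007 + 15 days = Mon Mar 26 2007.
Next gap: 18 days. Mon Mar 26 2007 + 18 days = Fri Apr 13 2007.
Next gap: 21 days. Fri Apr 13 2007 + 21 days = Fri May 4 2007.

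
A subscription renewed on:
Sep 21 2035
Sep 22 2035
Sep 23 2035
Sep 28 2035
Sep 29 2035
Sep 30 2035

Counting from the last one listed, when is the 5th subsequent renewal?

Gaps: 1, 1, 5, 1, 1 days — not constant, but cyclic with period 3.
The events fall on every Friday, Saturday and Sunday.
The following Friday is Oct 5 2035.
Next Saturday: Oct 6 2035.
The following Sunday is Oct 7 2035.
The following Friday is Oct 12 2035.
Next Saturday: Oct 13 2035.

Oct 13 2035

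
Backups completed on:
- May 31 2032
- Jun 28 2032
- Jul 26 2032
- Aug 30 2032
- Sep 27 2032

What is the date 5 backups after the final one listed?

Feb 28 2033

These are Mondays with 28, 28, 35, 28-day gaps.
Each is the final Monday of its month — May 31 2032 is past the 28th, so '4th Monday' doesn't fit.
October 2032 ends with Monday Oct 25 2032.
November 2032 ends with Monday Nov 29 2032.
December 2032 ends with Monday Dec 27 2032.
Last Monday of January 2033: Jan 31 2033.
Last Monday of February 2033: Feb 28 2033.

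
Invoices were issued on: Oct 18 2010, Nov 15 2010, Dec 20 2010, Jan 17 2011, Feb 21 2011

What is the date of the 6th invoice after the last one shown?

Aug 15 2011

All dates are Mondays, 28, 35, 28, 35 days apart.
Specifically, the 3rd Monday of each month.
March 2011 — 3rd Monday is Mar 21 2011.
3rd Monday of April 2011: Apr 18 2011.
May 2011 — 3rd Monday is May 16 2011.
3rd Monday of June 2011: Jun 20 2011.
July 2011 — 3rd Monday is Jul 18 2011.
August 2011 — 3rd Monday is Aug 15 2011.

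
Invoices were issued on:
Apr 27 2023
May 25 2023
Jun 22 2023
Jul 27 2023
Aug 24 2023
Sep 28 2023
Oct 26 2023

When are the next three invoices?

These are Thursdays at 28- or 35-day spacing (28, 28, 35, 28, 35, 28).
The pattern: 4th Thursday of the month.
4th Thursday of November 2023: Nov 23 2023.
4th Thursday of December 2023: Dec 28 2023.
4th Thursday of January 2024: Jan 25 2024.

Nov 23 2023, Dec 28 2023, Jan 25 2024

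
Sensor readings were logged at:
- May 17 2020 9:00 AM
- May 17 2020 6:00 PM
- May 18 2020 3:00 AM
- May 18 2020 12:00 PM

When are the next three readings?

Spacing: 9, 9, 9 h — constant 9 h.
May 18 2020 12:00 PM + 9 h = May 18 2020 9:00 PM.
May 18 2020 9:00 PM + 9 h = May 19 2020 6:00 AM.
May 19 2020 6:00 AM + 9 h = May 19 2020 3:00 PM.

May 18 2020 9:00 PM, May 19 2020 6:00 AM, May 19 2020 3:00 PM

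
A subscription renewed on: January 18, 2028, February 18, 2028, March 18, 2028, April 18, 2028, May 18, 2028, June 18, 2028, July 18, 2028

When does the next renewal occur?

Gaps: 31, 29, 31, 30, 31, 30 days — not constant. Every event is on the 18th of the month.
Pattern: the 18th of each month.
August 2028: August 18, 2028.

August 18, 2028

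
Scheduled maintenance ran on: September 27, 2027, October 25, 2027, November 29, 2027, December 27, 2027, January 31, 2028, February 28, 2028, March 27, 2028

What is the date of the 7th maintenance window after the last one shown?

All Mondays; the gaps (28, 35, 28, 35, 28, 28) vary with month length.
This is the last Monday of each month.
Last Monday of April 2028: April 24, 2028.
Last Monday of May 2028: May 29, 2028.
June 2028 ends with Monday June 26, 2028.
Last Monday of July 2028: July 31, 2028.
August 2028 ends with Monday August 28, 2028.
September 2028 ends with Monday September 25, 2028.
October 2028 ends with Monday October 30, 2028.

October 30, 2028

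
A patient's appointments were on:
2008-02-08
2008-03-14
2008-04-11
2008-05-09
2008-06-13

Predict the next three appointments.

These are Fridays at 28- or 35-day spacing (35, 28, 28, 35).
The pattern: 2nd Friday of the month.
July 2008 — 2nd Friday is 2008-07-11.
August 2008 — 2nd Friday is 2008-08-08.
September 2008 — 2nd Friday is 2008-09-12.

2008-07-11, 2008-08-08, 2008-09-12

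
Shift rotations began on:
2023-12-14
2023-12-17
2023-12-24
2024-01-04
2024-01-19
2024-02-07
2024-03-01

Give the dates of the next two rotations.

2024-03-28, 2024-04-28

Gaps: 3, 7, 11, 15, 19, 23 days — each gap is 4 larger than the previous one.
Next gap: 27 days. 2024-03-01 + 27 days = 2024-03-28.
Next gap: 31 days. 2024-03-28 + 31 days = 2024-04-28.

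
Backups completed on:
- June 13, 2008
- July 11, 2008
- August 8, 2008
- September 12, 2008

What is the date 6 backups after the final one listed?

All dates are Fridays, 28, 28, 35 days apart.
Specifically, the 2nd Friday of each month.
October 2008 — 2nd Friday is October 10, 2008.
November 2008 — 2nd Friday is November 14, 2008.
December 2008 — 2nd Friday is December 12, 2008.
2nd Friday of January 2009: January 9, 2009.
February 2009 — 2nd Friday is February 13, 2009.
March 2009 — 2nd Friday is March 13, 2009.

March 13, 2009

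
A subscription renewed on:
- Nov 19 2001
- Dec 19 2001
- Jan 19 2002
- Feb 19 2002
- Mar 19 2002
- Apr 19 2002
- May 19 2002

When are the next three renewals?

Each date is the 19th; the gaps (30, 31, 31, 28, 31, 30) track the month lengths.
The rule is the 19th of each month.
June 2002: Jun 19 2002.
Next: July 2002 → Jul 19 2002.
Next: August 2002 → Aug 19 2002.

Jun 19 2002, Jul 19 2002, Aug 19 2002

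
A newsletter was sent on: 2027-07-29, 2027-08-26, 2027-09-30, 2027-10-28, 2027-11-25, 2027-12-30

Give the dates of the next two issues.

2028-01-27, 2028-02-24

All Thursdays; the gaps (28, 35, 28, 28, 35) vary with month length.
This is the last Thursday of each month.
Last Thursday of January 2028: 2028-01-27.
Last Thursday of February 2028: 2028-02-24.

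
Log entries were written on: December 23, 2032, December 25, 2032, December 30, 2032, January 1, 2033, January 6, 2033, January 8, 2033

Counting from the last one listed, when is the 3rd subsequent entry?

January 20, 2033

The gap pattern 2, 5, 2, 5, 2 repeats every 2 events.
These are the Thursdays and Saturdays of each week.
The following Thursday is January 13, 2033.
Next Saturday: January 15, 2033.
Next Thursday: January 20, 2033.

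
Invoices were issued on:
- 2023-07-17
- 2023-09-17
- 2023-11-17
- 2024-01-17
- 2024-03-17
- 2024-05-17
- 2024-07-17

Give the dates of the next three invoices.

2024-09-17, 2024-11-17, 2025-01-17

The day-of-month is always 17 (62, 61, 61, 60, 61, 61 days between events).
So this recurs on the 17th of every 2 months.
Next: September 2024 → 2024-09-17.
November 2024: 2024-11-17.
Next: January 2025 → 2025-01-17.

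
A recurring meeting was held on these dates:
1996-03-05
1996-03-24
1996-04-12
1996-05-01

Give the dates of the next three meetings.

1996-05-20, 1996-06-08, 1996-06-27

The spacing is 19, 19, 19 days — always 19 days.
1996-05-01 + 19 days = 1996-05-20.
1996-05-20 + 19 days = 1996-06-08.
1996-06-08 + 19 days = 1996-06-27.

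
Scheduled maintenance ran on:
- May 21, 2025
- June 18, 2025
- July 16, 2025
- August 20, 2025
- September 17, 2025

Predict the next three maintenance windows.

October 15, 2025; November 19, 2025; December 17, 2025

All dates are Wednesdays, 28, 28, 35, 28 days apart.
Specifically, the 3rd Wednesday of each month.
3rd Wednesday of October 2025: October 15, 2025.
November 2025 — 3rd Wednesday is November 19, 2025.
December 2025 — 3rd Wednesday is December 17, 2025.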